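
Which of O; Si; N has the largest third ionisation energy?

The third ionization energy removes an electron from the +2 ion. For each element: O²⁺ still has 4 valence electrons; Si²⁺ still has 2 valence electrons; N²⁺ still has 3 valence electrons.
All are still removing valence electrons, so compare the +2 ions as you would atoms: IE_3 generally rises across a period (higher Z_eff) and falls down a group (larger shell), subject to the usual subshell exceptions.
Valence configurations: O²⁺ [He]2s²2p², Si²⁺ [Ne]3s², N²⁺ [He]2s²2p¹.
Tabulated IE_3 (kJ/mol): O 5300, Si 3232, N 4578.
Overall IE_3 order: Si < N < O.

O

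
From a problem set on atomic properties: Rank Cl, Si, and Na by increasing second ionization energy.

Si < Cl < Na

IE_2 is the cost of taking one more electron from the +1 cation: Cl⁺ still has 6 valence electrons; Si⁺ still has 3 valence electrons; Na⁺ is the bare [Ne] core.
Pulling an electron out of a noble-gas core costs far more than removing a remaining valence electron, so Na sits at the high end of IE_2.
Valence configurations: Cl⁺ [Ne]3s²3p⁴, Si⁺ [Ne]3s²3p¹.
Approximate IE_2 values (kJ/mol): Cl 2298, Si 1577, Na 4562.
Putting it together, IE_2: Si < Cl < Na.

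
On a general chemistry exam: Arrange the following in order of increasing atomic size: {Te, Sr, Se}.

Se < Te < Sr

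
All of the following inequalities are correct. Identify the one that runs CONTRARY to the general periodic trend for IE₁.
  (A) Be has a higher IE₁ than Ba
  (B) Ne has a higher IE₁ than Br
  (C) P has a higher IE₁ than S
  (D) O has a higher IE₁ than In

(C)

The general trend: IE₁ increases across a period and decreases down a group.
(A) Be (period 2, group 2) vs Ba (period 6, group 2): the stated order agrees with the simple trend.
(B) Ne (period 2, group 18) vs Br (period 4, group 17): the stated order agrees with the simple trend.
(C) P (period 3, group 15) vs S (period 3, group 16): the stated order contradicts the simple trend.
(D) O (period 2, group 16) vs In (period 5, group 13): the stated order agrees with the simple trend.
The exception is (C): S (3p⁴) ionizes more easily than half-filled P (3p³) because the paired 3p electron in S is pushed out by e⁻–e⁻ repulsion.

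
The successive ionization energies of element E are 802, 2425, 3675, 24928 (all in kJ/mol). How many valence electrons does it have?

3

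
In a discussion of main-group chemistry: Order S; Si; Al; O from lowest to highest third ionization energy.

Al < Si < S < O

After 2 electrons have been removed, what remains? S²⁺ still has 4 valence electrons; Si²⁺ still has 2 valence electrons; Al²⁺ still has 1 valence electron; O²⁺ still has 4 valence electrons.
All are still removing valence electrons, so compare the +2 ions as you would atoms: IE_3 generally rises across a period (higher Z_eff) and falls down a group (larger shell), subject to the usual subshell exceptions.
Valence configurations: S²⁺ [Ne]3s²3p², Si²⁺ [Ne]3s², Al²⁺ [Ne]3s¹, O²⁺ [He]2s²2p².
Approximate IE_3 values (kJ/mol): S 3357, Si 3232, Al 2745, O 5300.
Hence IE_3: Al < Si < S < O.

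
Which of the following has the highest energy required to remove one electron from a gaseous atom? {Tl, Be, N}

Be is in period 2, group 2; N is in period 2, group 15; Tl is in period 6, group 13.
First ionization energy rises across a period (greater Z_eff holds electrons more tightly) and falls down a group (valence electrons are farther from the nucleus).
Neither a single period nor a single group — weigh both effects.
Be > Tl: the two effects oppose for this pair; the down-group effect wins (900 vs 589 kJ/mol).
N > Be: both are in period 2; the period trend gives N the larger value.
Approximate values (kJ/mol): Be 900, N 1402, Tl 589.
The highest energy required to remove one electron from a gaseous atom among these belongs to N.

N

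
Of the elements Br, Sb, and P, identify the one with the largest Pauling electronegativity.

Br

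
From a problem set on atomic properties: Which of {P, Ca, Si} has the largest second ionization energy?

Consider each +1 ion: P⁺ still has 4 valence electrons; Ca⁺ still has 1 valence electron; Si⁺ still has 3 valence electrons.
All are still removing valence electrons, so compare the +1 ions as you would atoms: IE_2 generally rises across a period (higher Z_eff) and falls down a group (larger shell), subject to the usual subshell exceptions.
Valence configurations: P⁺ [Ne]3s²3p², Ca⁺ [Ar]4s¹, Si⁺ [Ne]3s²3p¹.
Tabulated IE_2 (kJ/mol): P 1907, Ca 1145, Si 1577.
Hence IE_2: Ca < Si < P.

P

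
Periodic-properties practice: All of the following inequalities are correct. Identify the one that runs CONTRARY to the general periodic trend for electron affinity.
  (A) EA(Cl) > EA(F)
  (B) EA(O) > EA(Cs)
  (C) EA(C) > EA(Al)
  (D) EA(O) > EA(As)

The general trend: electron affinity increases across a period and decreases down a group.
(A) Cl (period 3, group 17) vs F (period 2, group 17): the stated order contradicts the simple trend.
(B) O (period 2, group 16) vs Cs (period 6, group 1): the stated order agrees with the simple trend.
(C) C (period 2, group 14) vs Al (period 3, group 13): the stated order agrees with the simple trend.
(D) O (period 2, group 16) vs As (period 4, group 15): the stated order agrees with the simple trend.
The exception is (A): F's small 2p subshell makes the incoming electron feel strong e⁻–e⁻ repulsion, so Cl actually releases more energy on gaining an electron.

(A)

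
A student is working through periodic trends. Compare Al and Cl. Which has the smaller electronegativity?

Atoms toward the upper right of the periodic table pull bonding electrons most strongly.
All lie in period 3, so electronegativity increases left to right.
So Al has the smaller electronegativity (Al < Cl).

Al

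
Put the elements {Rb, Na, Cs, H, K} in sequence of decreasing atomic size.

H is in period 1, group 1; Na is in period 3, group 1; K is in period 4, group 1; Rb is in period 5, group 1; Cs is in period 6, group 1.
Moving right in a period, electrons are added to the same shell under a stronger nuclear pull, so atoms get smaller; moving down, a new shell is opened and atoms get larger.
All are in group 1, so atomic radius increases down the group.
So from largest to smallest: Cs > Rb > K > Na > H.

Cs, Rb, K, Na, H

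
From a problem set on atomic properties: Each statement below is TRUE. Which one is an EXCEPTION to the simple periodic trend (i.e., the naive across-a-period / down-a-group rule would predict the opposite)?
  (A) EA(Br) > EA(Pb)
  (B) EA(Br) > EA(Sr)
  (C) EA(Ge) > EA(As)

The general trend: electron affinity increases across a period and decreases down a group.
(A) Br (period 4, group 17) vs Pb (period 6, group 14): the stated order agrees with the simple trend.
(B) Br (period 4, group 17) vs Sr (period 5, group 2): the stated order agrees with the simple trend.
(C) Ge (period 4, group 14) vs As (period 4, group 15): the stated order contradicts the simple trend.
The exception is (C): adding an electron to As's half-filled 4p³ is unfavourable, so Ge (4p²) has the more exothermic EA.

(C)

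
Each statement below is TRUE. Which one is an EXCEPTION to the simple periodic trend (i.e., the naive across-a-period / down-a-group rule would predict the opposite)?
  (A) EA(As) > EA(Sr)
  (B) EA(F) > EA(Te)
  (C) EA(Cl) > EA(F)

(C)

The general trend: electron affinity increases across a period and decreases down a group.
(A) As (period 4, group 15) vs Sr (period 5, group 2): the stated order agrees with the simple trend.
(B) F (period 2, group 17) vs Te (period 5, group 16): the stated order agrees with the simple trend.
(C) Cl (period 3, group 17) vs F (period 2, group 17): the stated order contradicts the simple trend.
The exception is (C): F's small 2p subshell makes the incoming electron feel strong e⁻–e⁻ repulsion, so Cl actually releases more energy on gaining an electron.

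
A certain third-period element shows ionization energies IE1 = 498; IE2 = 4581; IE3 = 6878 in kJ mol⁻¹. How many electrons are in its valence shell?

Look for the largest jump between consecutive ionization energies: IE2/IE1 ≈ 9.2, far larger than any earlier ratio.
That jump marks the point where a core electron is being removed. So the atom has 1 valence electron.

1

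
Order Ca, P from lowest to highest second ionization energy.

Ca < P

The second ionization energy removes an electron from the +1 ion. For each element: Ca⁺ still has 1 valence electron; P⁺ still has 4 valence electrons.
All are still removing valence electrons, so compare the +1 ions as you would atoms: IE_2 generally rises across a period (higher Z_eff) and falls down a group (larger shell), subject to the usual subshell exceptions.
Valence configurations: Ca⁺ [Ar]4s¹, P⁺ [Ne]3s²3p².
The numbers (kJ/mol): Ca 1145, P 1907.
Overall IE_2 order: Ca < P.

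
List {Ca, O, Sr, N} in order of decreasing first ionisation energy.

First ionization energy rises across a period (greater Z_eff holds electrons more tightly) and falls down a group (valence electrons are farther from the nucleus).
Neither a single period nor a single group — weigh both effects.
Ca > Sr: Ca sits above Sr in group 2, so the down-group effect alone puts Ca higher.
O > Ca: both effects reinforce here, so O is clearly the higher of the two.
N > O: this pair runs against the simple trend — see the exception note.
Note the exception: N has a higher first ionization energy than O, contrary to the simple trend — pairing an electron in O's 2p⁴ costs repulsion energy, so O ionizes more easily than half-filled N (2p³).
For reference (kJ/mol): N 1402, O 1314, Ca 590, Sr 550.
So from highest to lowest: N > O > Ca > Sr.

N > O > Ca > Sr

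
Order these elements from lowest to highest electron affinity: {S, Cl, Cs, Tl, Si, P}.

Si is in period 3, group 14; P is in period 3, group 15; S is in period 3, group 16; Cl is in period 3, group 17; Cs is in period 6, group 1; Tl is in period 6, group 13.
EA tends to increase across a period and decrease down a group, though the pattern is less regular than for IE or radius.
Here both period and group differ, so the two effects have to be weighed against each other.
Cs > Tl: this pair runs against the simple trend — see the exception note.
P > Cs: both effects reinforce here, so P is clearly the higher of the two.
Si > P: this pair runs against the simple trend — see the exception note.
S > Si: S lies to the right of Si in period 3, so the across-period effect alone puts S higher.
Cl > S: both are in period 3; the period trend gives Cl the larger value.
Note the exception: Cs has a higher electron affinity than Tl, contrary to the simple trend — Tl's ns²np¹ configuration gives only a small electron affinity — the sparsely filled np subshell binds an added electron weakly.
Note the exception: Si has a higher electron affinity than P, contrary to the simple trend — adding an electron to P's half-filled 3p³ is unfavourable, so Si (3p²) has the more exothermic EA.
Approximate values (kJ/mol): Si 134, P 72, S 200, Cl 349, Cs 46, Tl 19.
So from lowest to highest: Tl < Cs < P < Si < S < Cl.

Tl, Cs, P, Si, S, Cl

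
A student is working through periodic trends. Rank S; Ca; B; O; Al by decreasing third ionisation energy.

After 2 electrons have been removed, what remains? S²⁺ still has 4 valence electrons; Ca²⁺ is the bare [Ar] core; B²⁺ still has 1 valence electron; O²⁺ still has 4 valence electrons; Al²⁺ still has 1 valence electron.
Usually core removal costs more than valence removal, but here the competition is close: a tightly held n=2 valence electron can cost more to remove than an n=3 core electron, so the actual values have to decide it.
Valence configurations: S²⁺ [Ne]3s²3p², B²⁺ [He]2s¹, O²⁺ [He]2s²2p², Al²⁺ [Ne]3s¹.
Approximate IE_3 values (kJ/mol): S 3357, Ca 4912, B 3660, O 5300, Al 2745.
Overall IE_3 order: Al < S < B < Ca < O.

O > Ca > B > S > Al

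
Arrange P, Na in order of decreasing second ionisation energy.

Na, P

Consider each +1 ion: P⁺ still has 4 valence electrons; Na⁺ is the bare [Ne] core.
Breaking into a closed-shell core is much more expensive than removing a leftover valence electron — Na has the largest IE_2 here.
Tabulated IE_2 (kJ/mol): P 1907, Na 4562.
Putting it together, IE_2: P < Na.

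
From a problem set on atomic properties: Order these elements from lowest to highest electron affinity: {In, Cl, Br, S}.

In < S < Br < Cl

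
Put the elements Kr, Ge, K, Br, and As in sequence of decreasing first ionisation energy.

Kr, Br, As, Ge, K

K is in period 4, group 1; Ge is in period 4, group 14; As is in period 4, group 15; Br is in period 4, group 17; Kr is in period 4, group 18.
IE₁ increases left→right with effective nuclear charge and decreases top→bottom as the valence shell moves farther out.
All lie in period 4, so first ionization energy increases left to right.
So from highest to lowest: Kr > Br > As > Ge > K.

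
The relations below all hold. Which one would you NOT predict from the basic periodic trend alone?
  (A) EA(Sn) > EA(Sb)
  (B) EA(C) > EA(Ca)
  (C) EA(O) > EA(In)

The general trend: electron affinity increases across a period and decreases down a group.
(A) Sn (period 5, group 14) vs Sb (period 5, group 15): the stated order contradicts the simple trend.
(B) C (period 2, group 14) vs Ca (period 4, group 2): the stated order agrees with the simple trend.
(C) O (period 2, group 16) vs In (period 5, group 13): the stated order agrees with the simple trend.
The exception is (A): adding an electron to Sb's half-filled 5p³ is unfavourable, so Sn has the more exothermic EA.

(A)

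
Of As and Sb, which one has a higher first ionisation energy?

Across a period the outer electron is held more tightly (higher IE₁); down a group it sits in a higher shell, more shielded, and comes off more easily.
All are in group 15, so first ionization energy increases up the group.
So As has the higher first ionisation energy (As > Sb).

As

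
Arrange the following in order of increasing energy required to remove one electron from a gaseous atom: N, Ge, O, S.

Across a period the outer electron is held more tightly (higher IE₁); down a group it sits in a higher shell, more shielded, and comes off more easily.
Neither a single period nor a single group — weigh both effects.
S > Ge: both effects reinforce here, so S is clearly the higher of the two.
O > S: O sits above S in group 16, so the down-group effect alone puts O higher.
N > O: this pair runs against the simple trend — see the exception note.
Note the exception: N has a higher first ionization energy than O, contrary to the simple trend — pairing an electron in O's 2p⁴ costs repulsion energy, so O ionizes more easily than half-filled N (2p³).
Approximate values (kJ/mol): N 1402, O 1314, S 1000, Ge 762.
So from lowest to highest: Ge < S < O < N.

Ge < S < O < N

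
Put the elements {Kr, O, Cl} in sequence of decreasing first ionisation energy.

O is in period 2, group 16; Cl is in period 3, group 17; Kr is in period 4, group 18.
Across a period the outer electron is held more tightly (higher IE₁); down a group it sits in a higher shell, more shielded, and comes off more easily.
A diagonal step moves right (one effect) and down (the opposite effect) at once.
O > Cl: period and group pull opposite ways; the down-group shift dominates (1314 vs 1251 kJ/mol).
Kr > O: the two effects oppose for this pair; the across-period effect wins (1351 vs 1314 kJ/mol).
Approximate values (kJ/mol): O 1314, Cl 1251, Kr 1351.
So from highest to lowest: Kr > O > Cl.

Kr, O, Cl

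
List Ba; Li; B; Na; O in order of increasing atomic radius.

O < B < Li < Na < Ba

Across a period the added protons contract the valence shell; down a group each new principal shell makes the atom larger.
Neither a single period nor a single group — weigh both effects.
B > O: both are in period 2; the period trend gives B the larger value.
Li > B: Li lies to the left of B in period 2, so the across-period effect alone puts Li larger.
Na > Li: they share group 1; the group trend gives Na the larger value.
Ba > Na: period and group pull opposite ways; the down-group shift dominates (196 vs 155 pm).
Tabulated atomic radius (pm): Li 133, B 85, O 63, Na 155, Ba 196.
So from smallest to largest: O < B < Li < Na < Ba.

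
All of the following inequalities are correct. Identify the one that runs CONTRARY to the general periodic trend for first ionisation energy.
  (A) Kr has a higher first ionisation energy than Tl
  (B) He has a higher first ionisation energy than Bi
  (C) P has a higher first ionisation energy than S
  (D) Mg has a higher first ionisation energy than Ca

The general trend: first ionisation energy increases across a period and decreases down a group.
(A) Kr (period 4, group 18) vs Tl (period 6, group 13): the stated order agrees with the simple trend.
(B) He (period 1, group 18) vs Bi (period 6, group 15): the stated order agrees with the simple trend.
(C) P (period 3, group 15) vs S (period 3, group 16): the stated order contradicts the simple trend.
(D) Mg (period 3, group 2) vs Ca (period 4, group 2): the stated order agrees with the simple trend.
The exception is (C): S (3p⁴) ionizes more easily than half-filled P (3p³) because the paired 3p electron in S is pushed out by e⁻–e⁻ repulsion.

(C)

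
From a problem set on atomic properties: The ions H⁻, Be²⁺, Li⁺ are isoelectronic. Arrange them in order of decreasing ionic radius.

H⁻ > Li⁺ > Be²⁺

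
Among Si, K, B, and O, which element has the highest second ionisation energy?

O

After 1 electron has been removed, what remains? Si⁺ still has 3 valence electrons; K⁺ is the bare [Ar] core; B⁺ still has 2 valence electrons; O⁺ still has 5 valence electrons.
Usually core removal costs more than valence removal, but here the competition is close: a tightly held n=2 valence electron can cost more to remove than an n=3 core electron, so the actual values have to decide it.
Valence configurations: Si⁺ [Ne]3s²3p¹, B⁺ [He]2s², O⁺ [He]2s²2p³.
Tabulated IE_2 (kJ/mol): Si 1577, K 3052, B 2427, O 3388.
Overall IE_2 order: Si < B < K < O.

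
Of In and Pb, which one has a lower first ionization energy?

In

In is in period 5, group 13; Pb is in period 6, group 14.
IE₁ increases left→right with effective nuclear charge and decreases top→bottom as the valence shell moves farther out.
These span different periods and groups, so the two trends combine.
Pb > In: period and group pull opposite ways; the across-period shift dominates (716 vs 558 kJ/mol).
Approximate values (kJ/mol): In 558, Pb 716.
So In has the lower first ionization energy (In < Pb).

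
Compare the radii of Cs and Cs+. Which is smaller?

Cs+

Forming Cs+ removes 1 electron from Cs. Fewer electrons for the same nuclear charge means less shielding and a higher Z_eff on the remaining electrons, and for main-group metals the entire outer shell is lost.
A cation is smaller than its parent atom: Cs+ < Cs.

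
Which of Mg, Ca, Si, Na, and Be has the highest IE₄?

Be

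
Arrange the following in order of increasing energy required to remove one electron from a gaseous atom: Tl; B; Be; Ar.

Be is in period 2, group 2; B is in period 2, group 13; Ar is in period 3, group 18; Tl is in period 6, group 13.
First ionization energy rises across a period (greater Z_eff holds electrons more tightly) and falls down a group (valence electrons are farther from the nucleus).
Neither a single period nor a single group — weigh both effects.
B > Tl: B sits above Tl in group 13, so the down-group effect alone puts B higher.
Be > B: this pair runs against the simple trend — see the exception note.
Ar > Be: the two effects oppose for this pair; the across-period effect wins (1521 vs 900 kJ/mol).
Note the exception: Be has a higher first ionization energy than B, contrary to the simple trend — removing B's lone 2p electron is easier than breaking Be's filled 2s².
Tabulated first ionization energy (kJ/mol): Be 900, B 801, Ar 1521, Tl 589.
So from lowest to highest: Tl < B < Be < Ar.

Tl < B < Be < Ar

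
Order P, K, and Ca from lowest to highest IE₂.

Ca < P < K

The second ionization energy removes an electron from the +1 ion. For each element: P⁺ still has 4 valence electrons; K⁺ is the bare [Ar] core; Ca⁺ still has 1 valence electron.
Core electrons are held far more tightly than valence electrons, so K tops the IE_2 order.
Valence configurations: P⁺ [Ne]3s²3p², Ca⁺ [Ar]4s¹.
Approximate IE_2 values (kJ/mol): P 1907, K 3052, Ca 1145.
Putting it together, IE_2: Ca < P < K.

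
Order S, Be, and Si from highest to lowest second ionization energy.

After 1 electron has been removed, what remains? S⁺ still has 5 valence electrons; Be⁺ still has 1 valence electron; Si⁺ still has 3 valence electrons.
All are still removing valence electrons, so compare the +1 ions as you would atoms: IE_2 generally rises across a period (higher Z_eff) and falls down a group (larger shell), subject to the usual subshell exceptions.
Valence configurations: S⁺ [Ne]3s²3p³, Be⁺ [He]2s¹, Si⁺ [Ne]3s²3p¹.
Approximate IE_2 values (kJ/mol): S 2252, Be 1757, Si 1577.
Hence IE_2: Si < Be < S.

S, Be, Si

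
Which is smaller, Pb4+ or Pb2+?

Both ions have Z = 82 protons, but Pb4+ has lost more electrons, so its remaining electrons feel a larger effective nuclear charge per electron and are pulled in more tightly.
Higher positive charge → smaller ion, so Pb2+ > Pb4+.

Pb4+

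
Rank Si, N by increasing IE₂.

After 1 electron has been removed, what remains? Si⁺ still has 3 valence electrons; N⁺ still has 4 valence electrons.
All are still removing valence electrons, so compare the +1 ions as you would atoms: IE_2 generally rises across a period (higher Z_eff) and falls down a group (larger shell), subject to the usual subshell exceptions.
Valence configurations: Si⁺ [Ne]3s²3p¹, N⁺ [He]2s²2p².
Approximate IE_2 values (kJ/mol): Si 1577, N 2856.
So the second ionization energies run Si < N.

Si < N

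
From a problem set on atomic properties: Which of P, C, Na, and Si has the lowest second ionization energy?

Si

The second ionization energy removes an electron from the +1 ion. For each element: P⁺ still has 4 valence electrons; C⁺ still has 3 valence electrons; Na⁺ is the bare [Ne] core; Si⁺ still has 3 valence electrons.
Core electrons are held far more tightly than valence electrons, so Na tops the IE_2 order.
Valence configurations: P⁺ [Ne]3s²3p², C⁺ [He]2s²2p¹, Si⁺ [Ne]3s²3p¹.
Approximate IE_2 values (kJ/mol): P 1907, C 2353, Na 4562, Si 1577.
Overall IE_2 order: Si < P < C < Na.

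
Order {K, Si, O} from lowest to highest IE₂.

Si < K < O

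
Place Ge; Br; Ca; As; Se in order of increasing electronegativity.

Electronegativity increases across a period and decreases down a group, tracking effective nuclear charge and atomic size.
All lie in period 4, so electronegativity increases left to right.
So from lowest to highest: Ca < Ge < As < Se < Br.

Ca < Ge < As < Se < Br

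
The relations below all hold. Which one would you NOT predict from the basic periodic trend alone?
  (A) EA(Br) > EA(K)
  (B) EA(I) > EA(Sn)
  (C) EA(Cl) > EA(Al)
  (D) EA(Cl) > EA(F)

(D)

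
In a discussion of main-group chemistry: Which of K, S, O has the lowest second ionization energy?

After 1 electron has been removed, what remains? K⁺ is the bare [Ar] core; S⁺ still has 5 valence electrons; O⁺ still has 5 valence electrons.
Usually core removal costs more than valence removal, but here the competition is close: a tightly held n=2 valence electron can cost more to remove than an n=3 core electron, so the actual values have to decide it.
Valence configurations: S⁺ [Ne]3s²3p³, O⁺ [He]2s²2p³.
The numbers (kJ/mol): K 3052, S 2252, O 3388.
Overall IE_2 order: S < K < O.

S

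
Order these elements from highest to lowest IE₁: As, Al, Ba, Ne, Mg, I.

Ne is in period 2, group 18; Mg is in period 3, group 2; Al is in period 3, group 13; As is in period 4, group 15; I is in period 5, group 17; Ba is in period 6, group 2.
Across a period the outer electron is held more tightly (higher IE₁); down a group it sits in a higher shell, more shielded, and comes off more easily.
Here both period and group differ, so the two effects have to be weighed against each other.
Al > Ba: both effects reinforce here, so Al is clearly the higher of the two.
Mg > Al: this pair runs against the simple trend — see the exception note.
As > Mg: period and group pull opposite ways; the across-period shift dominates (947 vs 738 kJ/mol).
I > As: the two effects oppose for this pair; the across-period effect wins (1008 vs 947 kJ/mol).
Ne > I: both effects reinforce here, so Ne is clearly the higher of the two.
Note the exception: Mg has a higher first ionization energy than Al, contrary to the simple trend — Al's single 3p electron is easier to remove than one from Mg's filled 3s².
Approximate values (kJ/mol): Ne 2081, Mg 738, Al 578, As 947, I 1008, Ba 503.
So from highest to lowest: Ne > I > As > Mg > Al > Ba.

Ne, I, As, Mg, Al, Ba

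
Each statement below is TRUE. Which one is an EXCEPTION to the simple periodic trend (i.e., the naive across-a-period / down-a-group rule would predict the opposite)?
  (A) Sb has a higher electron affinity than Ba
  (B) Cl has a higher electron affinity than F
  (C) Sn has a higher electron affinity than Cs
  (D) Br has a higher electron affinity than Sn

(B)

The general trend: electron affinity increases across a period and decreases down a group.
(A) Sb (period 5, group 15) vs Ba (period 6, group 2): the stated order agrees with the simple trend.
(B) Cl (period 3, group 17) vs F (period 2, group 17): the stated order contradicts the simple trend.
(C) Sn (period 5, group 14) vs Cs (period 6, group 1): the stated order agrees with the simple trend.
(D) Br (period 4, group 17) vs Sn (period 5, group 14): the stated order agrees with the simple trend.
The exception is (B): F's small 2p subshell makes the incoming electron feel strong e⁻–e⁻ repulsion, so Cl actually releases more energy on gaining an electron.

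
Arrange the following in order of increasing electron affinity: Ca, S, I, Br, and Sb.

S is in period 3, group 16; Ca is in period 4, group 2; Br is in period 4, group 17; Sb is in period 5, group 15; I is in period 5, group 17.
Atoms with high Z_eff and room in the valence shell (especially the halogens) have the most exothermic electron affinities.
Neither a single period nor a single group — weigh both effects.
Sb > Ca: the two effects oppose for this pair; the across-period effect wins (103 vs 2 kJ/mol).
S > Sb: relative to Sb, both the across-period and down-group shifts push S's electron affinity up.
I > S: period and group pull opposite ways; the across-period shift dominates (295 vs 200 kJ/mol).
Br > I: they share group 17; the group trend gives Br the larger value.
Tabulated electron affinity (kJ/mol): S 200, Ca 2, Br 325, Sb 103, I 295.
So from lowest to highest: Ca < Sb < S < I < Br.

Ca < Sb < S < I < Br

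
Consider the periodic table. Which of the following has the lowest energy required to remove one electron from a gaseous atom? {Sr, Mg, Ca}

Sr

IE₁ increases left→right with effective nuclear charge and decreases top→bottom as the valence shell moves farther out.
All are in group 2, so first ionization energy increases up the group.
The lowest energy required to remove one electron from a gaseous atom among these belongs to Sr.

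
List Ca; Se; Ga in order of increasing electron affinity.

Ca < Ga < Se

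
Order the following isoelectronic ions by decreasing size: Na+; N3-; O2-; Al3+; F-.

N3-, O2-, F-, Na+, Al3+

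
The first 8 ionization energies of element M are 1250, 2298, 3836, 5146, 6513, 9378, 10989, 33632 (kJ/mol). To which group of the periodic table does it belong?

Group 17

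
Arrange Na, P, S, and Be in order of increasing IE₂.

Be < P < S < Na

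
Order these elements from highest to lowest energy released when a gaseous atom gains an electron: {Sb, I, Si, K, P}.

I > Si > Sb > P > K

Si is in period 3, group 14; P is in period 3, group 15; K is in period 4, group 1; Sb is in period 5, group 15; I is in period 5, group 17.
EA tends to increase across a period and decrease down a group, though the pattern is less regular than for IE or radius.
Neither a single period nor a single group — weigh both effects.
P > K: both effects reinforce here, so P is clearly the higher of the two.
Sb > P: this pair runs against the simple trend — see the exception note.
Si > Sb: period and group pull opposite ways; the down-group shift dominates (134 vs 103 kJ/mol).
I > Si: period and group pull opposite ways; the across-period shift dominates (295 vs 134 kJ/mol).
Note the exception: Sb has a higher electron affinity than P, contrary to the simple trend — both are half-filled np³, but the pairing/repulsion penalty for the added electron shrinks as the p orbitals become larger and more diffuse down the group, and for Sb that outweighs the weaker nuclear attraction.
Note the exception: Si has a higher electron affinity than P, contrary to the simple trend — adding an electron to P's half-filled 3p³ is unfavourable, so Si (3p²) has the more exothermic EA.
Approximate values (kJ/mol): Si 134, P 72, K 48, Sb 103, I 295.
So from highest to lowest: I > Si > Sb > P > K.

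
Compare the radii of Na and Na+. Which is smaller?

Forming Na+ removes 1 electron from Na. Fewer electrons for the same nuclear charge means less shielding and a higher Z_eff on the remaining electrons, and for main-group metals the entire outer shell is lost.
A cation is smaller than its parent atom: Na+ < Na.

Na+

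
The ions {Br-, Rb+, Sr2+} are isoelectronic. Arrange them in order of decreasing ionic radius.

Br- > Rb+ > Sr2+

All of these have 36 electrons, so size is governed by nuclear charge alone: the more protons, the stronger the pull on the same electron cloud, and the smaller the ion.
Nuclear charges: Sr2+ (Z=38), Rb+ (Z=37), Br- (Z=35).
Largest to smallest: Br- > Rb+ > Sr2+.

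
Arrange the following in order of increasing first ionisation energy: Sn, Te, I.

Sn is in period 5, group 14; Te is in period 5, group 16; I is in period 5, group 17.
IE₁ increases left→right with effective nuclear charge and decreases top→bottom as the valence shell moves farther out.
All lie in period 5, so first ionization energy increases left to right.
So from lowest to highest: Sn < Te < I.

Sn < Te < I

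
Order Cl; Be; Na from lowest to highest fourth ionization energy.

Consider each +3 ion: Cl³⁺ still has 4 valence electrons; Be³⁺ is already 1 electron into the core; Na³⁺ is already 2 electrons into the core.
Core electrons are held far more tightly than valence electrons, so Na and Be top the IE_4 order.
Tabulated IE_4 (kJ/mol): Cl 5159, Be 21007, Na 9543.
Putting it together, IE_4: Cl < Na < Be.

Cl < Na < Be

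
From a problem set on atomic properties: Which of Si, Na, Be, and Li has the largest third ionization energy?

Be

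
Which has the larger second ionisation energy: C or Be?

C

IE_2 is the cost of taking one more electron from the +1 cation: C⁺ still has 3 valence electrons; Be⁺ still has 1 valence electron.
All are still removing valence electrons, so compare the +1 ions as you would atoms: IE_2 generally rises across a period (higher Z_eff) and falls down a group (larger shell), subject to the usual subshell exceptions.
Valence configurations: C⁺ [He]2s²2p¹, Be⁺ [He]2s¹.
Tabulated IE_2 (kJ/mol): C 2353, Be 1757.
Overall IE_2 order: Be < C.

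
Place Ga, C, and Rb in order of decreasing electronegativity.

C > Ga > Rb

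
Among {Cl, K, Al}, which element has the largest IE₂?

K

IE_2 is the cost of taking one more electron from the +1 cation: Cl⁺ still has 6 valence electrons; K⁺ is the bare [Ar] core; Al⁺ still has 2 valence electrons.
Core electrons are held far more tightly than valence electrons, so K tops the IE_2 order.
Valence configurations: Cl⁺ [Ne]3s²3p⁴, Al⁺ [Ne]3s².
The numbers (kJ/mol): Cl 2298, K 3052, Al 1817.
Putting it together, IE_2: Al < Cl < K.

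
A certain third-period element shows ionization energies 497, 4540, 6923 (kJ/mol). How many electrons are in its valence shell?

1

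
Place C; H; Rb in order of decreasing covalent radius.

Moving right in a period, electrons are added to the same shell under a stronger nuclear pull, so atoms get smaller; moving down, a new shell is opened and atoms get larger.
Here both period and group differ, so the two effects have to be weighed against each other.
C > H: period and group pull opposite ways; the down-group shift dominates (75 vs 32 pm).
Rb > C: both effects reinforce here, so Rb is clearly the larger of the two.
For reference (pm): H 32, C 75, Rb 210.
So from largest to smallest: Rb > C > H.

Rb, C, H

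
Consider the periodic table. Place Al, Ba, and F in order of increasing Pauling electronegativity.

Ba < Al < F

F is in period 2, group 17; Al is in period 3, group 13; Ba is in period 6, group 2.
Atoms toward the upper right of the periodic table pull bonding electrons most strongly.
Here both period and group differ, so the two effects have to be weighed against each other.
Al > Ba: relative to Ba, both the across-period and down-group shifts push Al's electronegativity up.
F > Al: both effects reinforce here, so F is clearly the higher of the two.
Tabulated electronegativity (Pauling): F 3.98, Al 1.61, Ba 0.89.
So from lowest to highest: Ba < Al < F.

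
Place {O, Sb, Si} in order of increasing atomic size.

O, Si, Sb

Moving right in a period, electrons are added to the same shell under a stronger nuclear pull, so atoms get smaller; moving down, a new shell is opened and atoms get larger.
These span different periods and groups, so the two trends combine.
Si > O: relative to O, both the across-period and down-group shifts push Si's atomic radius up.
Sb > Si: the two effects oppose for this pair; the down-group effect wins (140 vs 116 pm).
Tabulated atomic radius (pm): O 63, Si 116, Sb 140.
So from smallest to largest: O < Si < Sb.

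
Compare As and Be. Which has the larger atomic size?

As

Be is in period 2, group 2; As is in period 4, group 15.
Moving right in a period, electrons are added to the same shell under a stronger nuclear pull, so atoms get smaller; moving down, a new shell is opened and atoms get larger.
Neither a single period nor a single group — weigh both effects.
As > Be: the two effects oppose for this pair; the down-group effect wins (121 vs 102 pm).
Tabulated atomic radius (pm): Be 102, As 121.
So As has the larger atomic size (As > Be).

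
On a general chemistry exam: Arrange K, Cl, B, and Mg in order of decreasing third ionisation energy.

Consider each +2 ion: K²⁺ is already 1 electron into the core; Cl²⁺ still has 5 valence electrons; B²⁺ still has 1 valence electron; Mg²⁺ is the bare [Ne] core.
Core electrons are held far more tightly than valence electrons, so K and Mg top the IE_3 order.
Valence configurations: Cl²⁺ [Ne]3s²3p³, B²⁺ [He]2s¹.
The numbers (kJ/mol): K 4420, Cl 3822, B 3660, Mg 7733.
Putting it together, IE_3: B < Cl < K < Mg.

Mg > K > Cl > B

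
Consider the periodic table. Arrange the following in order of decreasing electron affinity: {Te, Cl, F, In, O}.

Cl > F > Te > O > In

O is in period 2, group 16; F is in period 2, group 17; Cl is in period 3, group 17; In is in period 5, group 13; Te is in period 5, group 16.
Electron affinity generally becomes more exothermic across a period toward the halogens and less exothermic down a group.
These span different periods and groups, so the two trends combine.
O > In: both effects reinforce here, so O is clearly the higher of the two.
Te > O: this pair runs against the simple trend — see the exception note.
F > Te: relative to Te, both the across-period and down-group shifts push F's electron affinity up.
Cl > F: this pair runs against the simple trend — see the exception note.
Note the exception: Te has a higher electron affinity than O, contrary to the simple trend — O's compact 2p subshell gives strong electron–electron repulsion on the added electron.
Note the exception: Cl has a higher electron affinity than F, contrary to the simple trend — F's small 2p subshell makes the incoming electron feel strong e⁻–e⁻ repulsion, so Cl actually releases more energy on gaining an electron.
Tabulated electron affinity (kJ/mol): O 141, F 328, Cl 349, In 29, Te 190.
So from highest to lowest: Cl > F > Te > O > In.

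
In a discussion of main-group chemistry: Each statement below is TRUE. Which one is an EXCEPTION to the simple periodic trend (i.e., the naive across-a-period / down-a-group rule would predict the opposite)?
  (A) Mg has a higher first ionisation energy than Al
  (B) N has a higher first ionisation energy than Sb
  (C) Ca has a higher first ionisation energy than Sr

(A)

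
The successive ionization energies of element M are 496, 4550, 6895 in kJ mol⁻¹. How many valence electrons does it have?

Look for the largest jump between consecutive ionization energies: IE2/IE1 ≈ 9.2, far larger than any earlier ratio.
That jump marks the point where a core electron is being removed. So the atom has 1 valence electron.

1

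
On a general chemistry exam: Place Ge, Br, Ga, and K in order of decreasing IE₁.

IE₁ increases left→right with effective nuclear charge and decreases top→bottom as the valence shell moves farther out.
All lie in period 4, so first ionization energy increases left to right.
So from highest to lowest: Br > Ge > Ga > K.

Br, Ge, Ga, K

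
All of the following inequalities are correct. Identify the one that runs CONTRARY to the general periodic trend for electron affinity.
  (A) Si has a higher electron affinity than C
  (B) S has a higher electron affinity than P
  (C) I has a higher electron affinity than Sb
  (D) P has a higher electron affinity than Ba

(A)

The general trend: electron affinity increases across a period and decreases down a group.
(A) Si (period 3, group 14) vs C (period 2, group 14): the stated order contradicts the simple trend.
(B) S (period 3, group 16) vs P (period 3, group 15): the stated order agrees with the simple trend.
(C) I (period 5, group 17) vs Sb (period 5, group 15): the stated order agrees with the simple trend.
(D) P (period 3, group 15) vs Ba (period 6, group 2): the stated order agrees with the simple trend.
The exception is (A): Si's larger, more diffuse 3p orbitals accept an added electron slightly more readily than C's compact 2p.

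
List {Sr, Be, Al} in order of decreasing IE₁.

Be > Al > Sr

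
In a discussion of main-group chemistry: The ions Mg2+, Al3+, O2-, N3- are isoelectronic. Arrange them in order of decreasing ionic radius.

All of these have 10 electrons, so size is governed by nuclear charge alone: the more protons, the stronger the pull on the same electron cloud, and the smaller the ion.
Nuclear charges: Al3+ (Z=13), Mg2+ (Z=12), O2- (Z=8), N3- (Z=7).
Largest to smallest: N3- > O2- > Mg2+ > Al3+.

N3- > O2- > Mg2+ > Al3+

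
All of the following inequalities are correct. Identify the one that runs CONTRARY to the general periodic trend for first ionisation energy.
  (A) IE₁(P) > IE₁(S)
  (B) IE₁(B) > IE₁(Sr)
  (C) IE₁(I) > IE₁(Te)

The general trend: first ionisation energy increases across a period and decreases down a group.
(A) P (period 3, group 15) vs S (period 3, group 16): the stated order contradicts the simple trend.
(B) B (period 2, group 13) vs Sr (period 5, group 2): the stated order agrees with the simple trend.
(C) I (period 5, group 17) vs Te (period 5, group 16): the stated order agrees with the simple trend.
The exception is (A): S (3p⁴) ionizes more easily than half-filled P (3p³) because the paired 3p electron in S is pushed out by e⁻–e⁻ repulsion.

(A)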